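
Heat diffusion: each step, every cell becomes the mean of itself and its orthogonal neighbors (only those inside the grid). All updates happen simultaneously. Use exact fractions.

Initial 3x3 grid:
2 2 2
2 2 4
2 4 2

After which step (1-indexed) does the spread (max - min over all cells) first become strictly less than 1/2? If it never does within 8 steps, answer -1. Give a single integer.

Step 1: max=10/3, min=2, spread=4/3
Step 2: max=113/40, min=2, spread=33/40
Step 3: max=1517/540, min=101/45, spread=61/108
Step 4: max=86239/32400, min=3061/1350, spread=511/1296
  -> spread < 1/2 first at step 4
Step 5: max=5117933/1944000, min=42401/18000, spread=4309/15552
Step 6: max=300663751/116640000, min=5791237/2430000, spread=36295/186624
Step 7: max=17881970597/6998400000, min=1410535831/583200000, spread=305773/2239488
Step 8: max=1063122670159/419904000000, min=14206575497/5832000000, spread=2575951/26873856

Answer: 4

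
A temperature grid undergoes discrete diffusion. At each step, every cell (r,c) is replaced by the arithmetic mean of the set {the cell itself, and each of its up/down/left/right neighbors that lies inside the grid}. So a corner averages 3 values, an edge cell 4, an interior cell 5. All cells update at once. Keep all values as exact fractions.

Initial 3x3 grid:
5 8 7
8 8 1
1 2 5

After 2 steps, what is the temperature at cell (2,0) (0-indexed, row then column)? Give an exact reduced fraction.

Answer: 79/18

Derivation:
Step 1: cell (2,0) = 11/3
Step 2: cell (2,0) = 79/18
Full grid after step 2:
  13/2 371/60 211/36
  647/120 543/100 373/80
  79/18 59/15 143/36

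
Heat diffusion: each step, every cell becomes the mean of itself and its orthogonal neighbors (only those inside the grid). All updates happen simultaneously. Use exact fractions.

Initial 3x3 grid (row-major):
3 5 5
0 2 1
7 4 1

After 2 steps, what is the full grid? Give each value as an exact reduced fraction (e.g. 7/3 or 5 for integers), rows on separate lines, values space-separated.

After step 1:
  8/3 15/4 11/3
  3 12/5 9/4
  11/3 7/2 2
After step 2:
  113/36 749/240 29/9
  44/15 149/50 619/240
  61/18 347/120 31/12

Answer: 113/36 749/240 29/9
44/15 149/50 619/240
61/18 347/120 31/12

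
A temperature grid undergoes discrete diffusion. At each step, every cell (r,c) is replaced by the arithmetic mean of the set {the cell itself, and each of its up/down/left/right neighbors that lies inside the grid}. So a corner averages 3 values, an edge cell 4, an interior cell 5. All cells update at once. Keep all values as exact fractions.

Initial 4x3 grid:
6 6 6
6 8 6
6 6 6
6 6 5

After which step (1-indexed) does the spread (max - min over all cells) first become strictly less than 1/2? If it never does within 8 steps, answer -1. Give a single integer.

Step 1: max=13/2, min=17/3, spread=5/6
Step 2: max=323/50, min=103/18, spread=166/225
Step 3: max=15211/2400, min=85151/14400, spread=1223/2880
  -> spread < 1/2 first at step 3
Step 4: max=136151/21600, min=770591/129600, spread=9263/25920
Step 5: max=54230371/8640000, min=46747999/7776000, spread=20593349/77760000
Step 6: max=486691961/77760000, min=2814606041/466560000, spread=4221829/18662400
Step 7: max=194029517851/31104000000, min=169668438019/27993600000, spread=49581280469/279936000000
Step 8: max=1742684810141/279936000000, min=10205423323721/1679616000000, spread=2005484297/13436928000

Answer: 3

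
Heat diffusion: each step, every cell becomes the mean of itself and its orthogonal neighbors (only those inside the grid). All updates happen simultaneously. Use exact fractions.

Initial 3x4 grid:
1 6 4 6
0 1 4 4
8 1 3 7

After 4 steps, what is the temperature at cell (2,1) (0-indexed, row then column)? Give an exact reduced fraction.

Answer: 116627/36000

Derivation:
Step 1: cell (2,1) = 13/4
Step 2: cell (2,1) = 31/10
Step 3: cell (2,1) = 3781/1200
Step 4: cell (2,1) = 116627/36000
Full grid after step 4:
  187511/64800 353131/108000 416171/108000 559247/129600
  1242859/432000 574481/180000 1383637/360000 3662963/864000
  62987/21600 116627/36000 404921/108000 541547/129600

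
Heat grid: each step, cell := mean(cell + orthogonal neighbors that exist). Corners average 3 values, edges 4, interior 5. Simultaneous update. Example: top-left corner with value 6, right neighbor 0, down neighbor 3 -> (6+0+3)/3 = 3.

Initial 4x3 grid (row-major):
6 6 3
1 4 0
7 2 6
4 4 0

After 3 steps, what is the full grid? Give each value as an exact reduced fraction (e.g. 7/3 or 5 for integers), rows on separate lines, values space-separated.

Answer: 8591/2160 56899/14400 67/20
14941/3600 5129/1500 2723/800
371/100 22241/6000 20987/7200
159/40 23717/7200 7031/2160

Derivation:
After step 1:
  13/3 19/4 3
  9/2 13/5 13/4
  7/2 23/5 2
  5 5/2 10/3
After step 2:
  163/36 881/240 11/3
  56/15 197/50 217/80
  22/5 76/25 791/240
  11/3 463/120 47/18
After step 3:
  8591/2160 56899/14400 67/20
  14941/3600 5129/1500 2723/800
  371/100 22241/6000 20987/7200
  159/40 23717/7200 7031/2160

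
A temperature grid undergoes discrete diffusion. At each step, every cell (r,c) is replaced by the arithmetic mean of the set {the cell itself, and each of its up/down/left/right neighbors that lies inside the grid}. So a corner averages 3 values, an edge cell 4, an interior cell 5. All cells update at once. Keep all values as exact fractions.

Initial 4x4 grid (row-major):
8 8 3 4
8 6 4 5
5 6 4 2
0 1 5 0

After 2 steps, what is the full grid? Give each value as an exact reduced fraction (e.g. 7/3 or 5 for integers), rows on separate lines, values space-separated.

Answer: 7 127/20 97/20 25/6
259/40 141/25 47/10 149/40
179/40 91/20 73/20 391/120
13/4 119/40 361/120 91/36

Derivation:
After step 1:
  8 25/4 19/4 4
  27/4 32/5 22/5 15/4
  19/4 22/5 21/5 11/4
  2 3 5/2 7/3
After step 2:
  7 127/20 97/20 25/6
  259/40 141/25 47/10 149/40
  179/40 91/20 73/20 391/120
  13/4 119/40 361/120 91/36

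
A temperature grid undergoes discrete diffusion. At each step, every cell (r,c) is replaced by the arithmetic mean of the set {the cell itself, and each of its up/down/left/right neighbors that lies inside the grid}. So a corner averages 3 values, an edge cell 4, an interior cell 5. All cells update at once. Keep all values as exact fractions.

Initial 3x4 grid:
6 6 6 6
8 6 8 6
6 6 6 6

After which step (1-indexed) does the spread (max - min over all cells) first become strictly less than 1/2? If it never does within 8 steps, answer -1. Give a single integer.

Step 1: max=34/5, min=6, spread=4/5
Step 2: max=799/120, min=249/40, spread=13/30
  -> spread < 1/2 first at step 2
Step 3: max=3517/540, min=1127/180, spread=34/135
Step 4: max=2805223/432000, min=906881/144000, spread=4229/21600
Step 5: max=25112693/3888000, min=8194771/1296000, spread=26419/194400
Step 6: max=10028952223/1555200000, min=3283960841/518400000, spread=1770697/15552000
Step 7: max=90055100393/13996800000, min=29620261231/4665600000, spread=11943167/139968000
Step 8: max=35989893278263/5598720000000, min=11858973695921/1866240000000, spread=825944381/11197440000

Answer: 2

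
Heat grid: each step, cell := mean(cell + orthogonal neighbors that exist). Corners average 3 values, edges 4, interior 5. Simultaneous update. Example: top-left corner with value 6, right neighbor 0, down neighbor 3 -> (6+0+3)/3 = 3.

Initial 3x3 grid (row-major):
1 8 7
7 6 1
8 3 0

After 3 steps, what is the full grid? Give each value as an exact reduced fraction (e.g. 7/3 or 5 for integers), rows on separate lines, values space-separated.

After step 1:
  16/3 11/2 16/3
  11/2 5 7/2
  6 17/4 4/3
After step 2:
  49/9 127/24 43/9
  131/24 19/4 91/24
  21/4 199/48 109/36
After step 3:
  583/108 1459/288 499/108
  1505/288 75/16 1177/288
  713/144 2473/576 1579/432

Answer: 583/108 1459/288 499/108
1505/288 75/16 1177/288
713/144 2473/576 1579/432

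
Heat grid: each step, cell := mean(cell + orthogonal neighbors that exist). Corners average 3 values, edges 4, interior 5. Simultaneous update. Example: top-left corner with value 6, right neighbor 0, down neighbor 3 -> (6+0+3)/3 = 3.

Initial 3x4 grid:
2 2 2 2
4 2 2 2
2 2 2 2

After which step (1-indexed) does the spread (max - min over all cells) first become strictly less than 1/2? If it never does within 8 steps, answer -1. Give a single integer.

Step 1: max=8/3, min=2, spread=2/3
Step 2: max=307/120, min=2, spread=67/120
Step 3: max=2597/1080, min=2, spread=437/1080
  -> spread < 1/2 first at step 3
Step 4: max=1021531/432000, min=1009/500, spread=29951/86400
Step 5: max=8991821/3888000, min=6908/3375, spread=206761/777600
Step 6: max=3566595571/1555200000, min=5565671/2700000, spread=14430763/62208000
Step 7: max=211731741689/93312000000, min=449652727/216000000, spread=139854109/746496000
Step 8: max=12619911890251/5598720000000, min=40731228977/19440000000, spread=7114543559/44789760000

Answer: 3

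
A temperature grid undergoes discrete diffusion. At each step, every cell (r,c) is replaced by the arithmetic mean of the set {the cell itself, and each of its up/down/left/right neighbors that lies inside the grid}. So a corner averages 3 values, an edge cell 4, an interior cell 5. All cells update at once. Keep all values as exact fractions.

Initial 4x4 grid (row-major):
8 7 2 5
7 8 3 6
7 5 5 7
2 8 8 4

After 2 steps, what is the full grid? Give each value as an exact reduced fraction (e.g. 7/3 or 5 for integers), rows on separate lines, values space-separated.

After step 1:
  22/3 25/4 17/4 13/3
  15/2 6 24/5 21/4
  21/4 33/5 28/5 11/2
  17/3 23/4 25/4 19/3
After step 2:
  253/36 143/24 589/120 83/18
  313/48 623/100 259/50 1193/240
  1501/240 146/25 23/4 1361/240
  50/9 91/15 359/60 217/36

Answer: 253/36 143/24 589/120 83/18
313/48 623/100 259/50 1193/240
1501/240 146/25 23/4 1361/240
50/9 91/15 359/60 217/36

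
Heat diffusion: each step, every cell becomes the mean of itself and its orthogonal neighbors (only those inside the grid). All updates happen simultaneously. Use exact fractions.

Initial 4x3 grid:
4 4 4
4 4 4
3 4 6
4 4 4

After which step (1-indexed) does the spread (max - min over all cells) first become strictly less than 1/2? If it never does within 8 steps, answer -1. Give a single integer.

Step 1: max=14/3, min=11/3, spread=1
Step 2: max=67/15, min=137/36, spread=119/180
Step 3: max=1169/270, min=14051/3600, spread=4607/10800
  -> spread < 1/2 first at step 3
Step 4: max=458897/108000, min=142429/36000, spread=3161/10800
Step 5: max=4087157/972000, min=1292549/324000, spread=20951/97200
Step 6: max=121594559/29160000, min=9754007/2430000, spread=181859/1166400
Step 7: max=7259424481/1749600000, min=1175090651/291600000, spread=8355223/69984000
Step 8: max=433823498129/104976000000, min=4421960599/1093500000, spread=14904449/167961600

Answer: 3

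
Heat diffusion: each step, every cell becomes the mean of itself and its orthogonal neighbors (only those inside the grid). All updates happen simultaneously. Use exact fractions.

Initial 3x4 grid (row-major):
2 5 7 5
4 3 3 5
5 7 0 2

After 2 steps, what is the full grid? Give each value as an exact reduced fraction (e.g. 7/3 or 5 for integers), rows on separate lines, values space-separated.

Answer: 137/36 1039/240 1111/240 173/36
169/40 39/10 79/20 307/80
151/36 989/240 761/240 109/36

Derivation:
After step 1:
  11/3 17/4 5 17/3
  7/2 22/5 18/5 15/4
  16/3 15/4 3 7/3
After step 2:
  137/36 1039/240 1111/240 173/36
  169/40 39/10 79/20 307/80
  151/36 989/240 761/240 109/36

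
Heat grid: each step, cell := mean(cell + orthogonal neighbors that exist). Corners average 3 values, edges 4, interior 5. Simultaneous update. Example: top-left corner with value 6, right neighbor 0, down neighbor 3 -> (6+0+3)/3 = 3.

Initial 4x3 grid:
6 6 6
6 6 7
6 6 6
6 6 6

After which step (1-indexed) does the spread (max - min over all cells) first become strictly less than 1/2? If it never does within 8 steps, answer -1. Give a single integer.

Answer: 1

Derivation:
Step 1: max=19/3, min=6, spread=1/3
  -> spread < 1/2 first at step 1
Step 2: max=751/120, min=6, spread=31/120
Step 3: max=6691/1080, min=6, spread=211/1080
Step 4: max=664897/108000, min=10847/1800, spread=14077/108000
Step 5: max=5972407/972000, min=651683/108000, spread=5363/48600
Step 6: max=178700809/29160000, min=362869/60000, spread=93859/1166400
Step 7: max=10707874481/1749600000, min=588536467/97200000, spread=4568723/69984000
Step 8: max=641636435629/104976000000, min=17677618889/2916000000, spread=8387449/167961600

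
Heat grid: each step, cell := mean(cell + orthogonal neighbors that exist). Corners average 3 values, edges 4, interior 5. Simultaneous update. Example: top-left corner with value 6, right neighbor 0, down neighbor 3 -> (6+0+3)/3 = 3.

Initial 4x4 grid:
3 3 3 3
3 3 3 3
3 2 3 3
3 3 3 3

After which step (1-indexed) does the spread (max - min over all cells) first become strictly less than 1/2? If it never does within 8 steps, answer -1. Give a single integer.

Answer: 1

Derivation:
Step 1: max=3, min=11/4, spread=1/4
  -> spread < 1/2 first at step 1
Step 2: max=3, min=139/50, spread=11/50
Step 3: max=3, min=6833/2400, spread=367/2400
Step 4: max=1787/600, min=30829/10800, spread=1337/10800
Step 5: max=53531/18000, min=930331/324000, spread=33227/324000
Step 6: max=319951/108000, min=27945673/9720000, spread=849917/9720000
Step 7: max=4791467/1620000, min=841085653/291600000, spread=21378407/291600000
Step 8: max=1434311657/486000000, min=25277537629/8748000000, spread=540072197/8748000000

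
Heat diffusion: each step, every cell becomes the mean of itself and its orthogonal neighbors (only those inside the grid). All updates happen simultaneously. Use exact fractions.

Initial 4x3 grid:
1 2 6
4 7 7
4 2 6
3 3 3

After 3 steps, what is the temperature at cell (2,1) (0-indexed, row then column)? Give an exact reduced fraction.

Step 1: cell (2,1) = 22/5
Step 2: cell (2,1) = 193/50
Step 3: cell (2,1) = 6221/1500
Full grid after step 3:
  7829/2160 3871/900 71/15
  27623/7200 25259/6000 5933/1200
  25583/7200 6221/1500 439/100
  943/270 51631/14400 2933/720

Answer: 6221/1500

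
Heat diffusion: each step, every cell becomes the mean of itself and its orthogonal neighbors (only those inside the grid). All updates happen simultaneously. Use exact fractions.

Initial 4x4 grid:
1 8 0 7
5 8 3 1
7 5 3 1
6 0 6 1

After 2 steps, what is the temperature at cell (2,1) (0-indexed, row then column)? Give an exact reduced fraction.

Answer: 24/5

Derivation:
Step 1: cell (2,1) = 23/5
Step 2: cell (2,1) = 24/5
Full grid after step 2:
  85/18 1153/240 173/48 61/18
  161/30 229/50 199/50 61/24
  299/60 24/5 76/25 323/120
  43/9 941/240 781/240 20/9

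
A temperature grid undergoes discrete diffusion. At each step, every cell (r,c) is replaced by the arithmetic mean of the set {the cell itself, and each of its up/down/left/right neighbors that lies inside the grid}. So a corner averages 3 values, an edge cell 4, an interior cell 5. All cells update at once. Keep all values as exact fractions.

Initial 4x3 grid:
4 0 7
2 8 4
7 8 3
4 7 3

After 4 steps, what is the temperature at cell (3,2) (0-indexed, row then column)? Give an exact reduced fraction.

Step 1: cell (3,2) = 13/3
Step 2: cell (3,2) = 43/9
Step 3: cell (3,2) = 5623/1080
Step 4: cell (3,2) = 66769/12960
Full grid after step 4:
  38051/8640 746189/172800 117673/25920
  4187/900 348343/72000 101263/21600
  1901/360 183529/36000 22147/4320
  2587/480 93313/17280 66769/12960

Answer: 66769/12960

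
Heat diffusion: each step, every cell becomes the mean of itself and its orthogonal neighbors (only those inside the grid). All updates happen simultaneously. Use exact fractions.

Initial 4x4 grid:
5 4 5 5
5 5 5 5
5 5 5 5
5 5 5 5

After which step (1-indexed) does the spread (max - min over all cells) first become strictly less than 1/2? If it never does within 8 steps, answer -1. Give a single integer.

Step 1: max=5, min=14/3, spread=1/3
  -> spread < 1/2 first at step 1
Step 2: max=5, min=569/120, spread=31/120
Step 3: max=5, min=5189/1080, spread=211/1080
Step 4: max=5, min=523157/108000, spread=16843/108000
Step 5: max=44921/9000, min=4721357/972000, spread=130111/972000
Step 6: max=2692841/540000, min=142157633/29160000, spread=3255781/29160000
Step 7: max=2688893/540000, min=4273646309/874800000, spread=82360351/874800000
Step 8: max=483493559/97200000, min=128468683109/26244000000, spread=2074577821/26244000000

Answer: 1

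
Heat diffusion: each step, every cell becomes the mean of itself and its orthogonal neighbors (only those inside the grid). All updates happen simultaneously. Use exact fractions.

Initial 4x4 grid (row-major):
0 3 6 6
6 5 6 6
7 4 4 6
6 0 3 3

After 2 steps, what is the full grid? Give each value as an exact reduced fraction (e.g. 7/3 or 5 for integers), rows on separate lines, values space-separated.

Answer: 11/3 331/80 403/80 23/4
361/80 111/25 521/100 443/80
223/48 112/25 17/4 387/80
40/9 169/48 287/80 15/4

Derivation:
After step 1:
  3 7/2 21/4 6
  9/2 24/5 27/5 6
  23/4 4 23/5 19/4
  13/3 13/4 5/2 4
After step 2:
  11/3 331/80 403/80 23/4
  361/80 111/25 521/100 443/80
  223/48 112/25 17/4 387/80
  40/9 169/48 287/80 15/4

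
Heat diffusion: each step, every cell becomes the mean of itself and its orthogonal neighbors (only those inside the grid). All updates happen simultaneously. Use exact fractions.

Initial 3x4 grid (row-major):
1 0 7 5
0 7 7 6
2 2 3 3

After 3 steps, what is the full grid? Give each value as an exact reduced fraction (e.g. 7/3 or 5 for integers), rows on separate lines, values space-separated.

Answer: 317/135 6353/1800 5417/1200 757/144
18487/7200 19411/6000 2313/500 23483/4800
5207/2160 24287/7200 9709/2400 335/72

Derivation:
After step 1:
  1/3 15/4 19/4 6
  5/2 16/5 6 21/4
  4/3 7/2 15/4 4
After step 2:
  79/36 361/120 41/8 16/3
  221/120 379/100 459/100 85/16
  22/9 707/240 69/16 13/3
After step 3:
  317/135 6353/1800 5417/1200 757/144
  18487/7200 19411/6000 2313/500 23483/4800
  5207/2160 24287/7200 9709/2400 335/72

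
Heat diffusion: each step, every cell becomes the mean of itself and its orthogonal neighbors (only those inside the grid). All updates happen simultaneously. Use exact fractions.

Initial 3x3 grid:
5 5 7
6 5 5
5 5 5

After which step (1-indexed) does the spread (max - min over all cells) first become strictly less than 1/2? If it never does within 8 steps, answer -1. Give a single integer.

Step 1: max=17/3, min=5, spread=2/3
Step 2: max=50/9, min=77/15, spread=19/45
  -> spread < 1/2 first at step 2
Step 3: max=1469/270, min=9353/1800, spread=1321/5400
Step 4: max=174821/32400, min=677359/129600, spread=877/5184
Step 5: max=1303439/243000, min=40788173/7776000, spread=7375/62208
Step 6: max=623517539/116640000, min=2455227031/466560000, spread=62149/746496
Step 7: max=18659008829/3499200000, min=147635998757/27993600000, spread=523543/8957952
Step 8: max=2235436121201/419904000000, min=8872829031679/1679616000000, spread=4410589/107495424

Answer: 2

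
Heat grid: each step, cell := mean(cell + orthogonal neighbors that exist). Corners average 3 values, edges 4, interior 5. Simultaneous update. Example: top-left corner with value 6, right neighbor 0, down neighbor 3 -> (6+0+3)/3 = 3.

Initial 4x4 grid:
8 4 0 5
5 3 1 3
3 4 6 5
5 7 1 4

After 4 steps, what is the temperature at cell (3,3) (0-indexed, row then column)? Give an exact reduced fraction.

Step 1: cell (3,3) = 10/3
Step 2: cell (3,3) = 37/9
Step 3: cell (3,3) = 8399/2160
Step 4: cell (3,3) = 254201/64800
Full grid after step 4:
  272071/64800 819889/216000 724321/216000 203899/64800
  230041/54000 708469/180000 625201/180000 45331/13500
  79243/18000 81559/20000 690539/180000 49259/13500
  31741/7200 308297/72000 861419/216000 254201/64800

Answer: 254201/64800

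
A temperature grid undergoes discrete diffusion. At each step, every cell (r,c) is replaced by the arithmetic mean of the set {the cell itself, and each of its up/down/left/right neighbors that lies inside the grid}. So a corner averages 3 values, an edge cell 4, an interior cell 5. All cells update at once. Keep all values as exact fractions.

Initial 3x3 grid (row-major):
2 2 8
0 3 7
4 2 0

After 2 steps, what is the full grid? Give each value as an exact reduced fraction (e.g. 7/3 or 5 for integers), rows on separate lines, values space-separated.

Answer: 22/9 271/80 167/36
503/240 311/100 479/120
13/6 201/80 13/4

Derivation:
After step 1:
  4/3 15/4 17/3
  9/4 14/5 9/2
  2 9/4 3
After step 2:
  22/9 271/80 167/36
  503/240 311/100 479/120
  13/6 201/80 13/4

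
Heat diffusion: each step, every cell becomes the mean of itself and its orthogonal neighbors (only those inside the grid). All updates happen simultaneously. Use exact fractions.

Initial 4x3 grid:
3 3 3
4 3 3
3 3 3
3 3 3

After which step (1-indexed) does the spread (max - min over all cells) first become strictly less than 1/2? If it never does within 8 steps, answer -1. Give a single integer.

Step 1: max=10/3, min=3, spread=1/3
  -> spread < 1/2 first at step 1
Step 2: max=391/120, min=3, spread=31/120
Step 3: max=3451/1080, min=3, spread=211/1080
Step 4: max=340897/108000, min=5447/1800, spread=14077/108000
Step 5: max=3056407/972000, min=327683/108000, spread=5363/48600
Step 6: max=91220809/29160000, min=182869/60000, spread=93859/1166400
Step 7: max=5459074481/1749600000, min=296936467/97200000, spread=4568723/69984000
Step 8: max=326708435629/104976000000, min=8929618889/2916000000, spread=8387449/167961600

Answer: 1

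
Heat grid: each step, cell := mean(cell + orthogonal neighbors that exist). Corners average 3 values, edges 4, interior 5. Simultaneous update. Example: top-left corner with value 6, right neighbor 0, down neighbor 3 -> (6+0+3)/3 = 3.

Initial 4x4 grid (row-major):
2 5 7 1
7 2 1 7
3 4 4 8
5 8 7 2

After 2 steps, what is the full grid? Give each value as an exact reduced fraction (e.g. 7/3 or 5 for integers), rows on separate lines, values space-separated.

Answer: 73/18 479/120 167/40 17/4
1003/240 197/50 411/100 187/40
1067/240 471/100 237/50 599/120
193/36 1247/240 1303/240 97/18

Derivation:
After step 1:
  14/3 4 7/2 5
  7/2 19/5 21/5 17/4
  19/4 21/5 24/5 21/4
  16/3 6 21/4 17/3
After step 2:
  73/18 479/120 167/40 17/4
  1003/240 197/50 411/100 187/40
  1067/240 471/100 237/50 599/120
  193/36 1247/240 1303/240 97/18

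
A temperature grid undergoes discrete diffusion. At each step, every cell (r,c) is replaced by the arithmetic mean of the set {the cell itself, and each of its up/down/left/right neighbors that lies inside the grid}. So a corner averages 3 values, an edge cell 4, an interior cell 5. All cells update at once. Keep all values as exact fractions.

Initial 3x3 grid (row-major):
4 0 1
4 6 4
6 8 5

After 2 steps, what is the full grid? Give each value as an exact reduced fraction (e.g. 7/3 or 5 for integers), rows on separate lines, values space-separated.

Answer: 125/36 689/240 101/36
271/60 112/25 59/15
23/4 1339/240 191/36

Derivation:
After step 1:
  8/3 11/4 5/3
  5 22/5 4
  6 25/4 17/3
After step 2:
  125/36 689/240 101/36
  271/60 112/25 59/15
  23/4 1339/240 191/36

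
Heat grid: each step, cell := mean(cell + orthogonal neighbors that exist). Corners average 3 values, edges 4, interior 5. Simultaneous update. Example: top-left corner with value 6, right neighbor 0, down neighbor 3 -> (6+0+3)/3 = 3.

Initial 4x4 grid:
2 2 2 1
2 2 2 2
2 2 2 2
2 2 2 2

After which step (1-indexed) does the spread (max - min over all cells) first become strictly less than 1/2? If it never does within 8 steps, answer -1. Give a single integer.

Step 1: max=2, min=5/3, spread=1/3
  -> spread < 1/2 first at step 1
Step 2: max=2, min=31/18, spread=5/18
Step 3: max=2, min=391/216, spread=41/216
Step 4: max=2, min=11917/6480, spread=1043/6480
Step 5: max=2, min=363247/194400, spread=25553/194400
Step 6: max=35921/18000, min=10992541/5832000, spread=645863/5832000
Step 7: max=239029/120000, min=332278309/174960000, spread=16225973/174960000
Step 8: max=107299/54000, min=10020122017/5248800000, spread=409340783/5248800000

Answer: 1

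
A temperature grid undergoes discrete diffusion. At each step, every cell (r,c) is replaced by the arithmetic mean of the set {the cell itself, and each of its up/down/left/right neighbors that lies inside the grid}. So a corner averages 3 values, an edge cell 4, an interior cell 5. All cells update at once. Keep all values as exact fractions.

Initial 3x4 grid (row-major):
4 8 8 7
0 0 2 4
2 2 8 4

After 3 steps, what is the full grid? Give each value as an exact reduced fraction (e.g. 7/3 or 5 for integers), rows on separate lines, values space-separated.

Answer: 2453/720 10001/2400 35603/7200 5827/1080
19823/7200 20309/6000 13367/3000 70121/14400
2497/1080 679/225 14089/3600 9929/2160

Derivation:
After step 1:
  4 5 25/4 19/3
  3/2 12/5 22/5 17/4
  4/3 3 4 16/3
After step 2:
  7/2 353/80 1319/240 101/18
  277/120 163/50 213/50 1219/240
  35/18 161/60 251/60 163/36
After step 3:
  2453/720 10001/2400 35603/7200 5827/1080
  19823/7200 20309/6000 13367/3000 70121/14400
  2497/1080 679/225 14089/3600 9929/2160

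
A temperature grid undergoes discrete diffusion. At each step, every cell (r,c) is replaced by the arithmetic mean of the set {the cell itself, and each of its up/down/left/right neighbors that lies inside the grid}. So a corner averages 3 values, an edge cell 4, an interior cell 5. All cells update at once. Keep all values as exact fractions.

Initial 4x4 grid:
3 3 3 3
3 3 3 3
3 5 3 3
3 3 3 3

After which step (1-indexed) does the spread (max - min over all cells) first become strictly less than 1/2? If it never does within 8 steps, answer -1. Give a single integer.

Answer: 2

Derivation:
Step 1: max=7/2, min=3, spread=1/2
Step 2: max=86/25, min=3, spread=11/25
  -> spread < 1/2 first at step 2
Step 3: max=3967/1200, min=3, spread=367/1200
Step 4: max=17771/5400, min=913/300, spread=1337/5400
Step 5: max=527669/162000, min=27469/9000, spread=33227/162000
Step 6: max=15794327/4860000, min=166049/54000, spread=849917/4860000
Step 7: max=471114347/145800000, min=2498533/810000, spread=21378407/145800000
Step 8: max=14088462371/4374000000, min=752688343/243000000, spread=540072197/4374000000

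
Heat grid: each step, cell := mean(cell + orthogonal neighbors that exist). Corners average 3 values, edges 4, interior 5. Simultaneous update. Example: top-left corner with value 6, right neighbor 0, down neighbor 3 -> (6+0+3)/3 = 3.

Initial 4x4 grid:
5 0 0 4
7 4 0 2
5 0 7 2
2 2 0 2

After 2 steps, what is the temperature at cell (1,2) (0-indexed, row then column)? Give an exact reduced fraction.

Answer: 48/25

Derivation:
Step 1: cell (1,2) = 13/5
Step 2: cell (1,2) = 48/25
Full grid after step 2:
  23/6 189/80 157/80 5/3
  299/80 159/50 48/25 197/80
  307/80 121/50 14/5 503/240
  5/2 207/80 413/240 22/9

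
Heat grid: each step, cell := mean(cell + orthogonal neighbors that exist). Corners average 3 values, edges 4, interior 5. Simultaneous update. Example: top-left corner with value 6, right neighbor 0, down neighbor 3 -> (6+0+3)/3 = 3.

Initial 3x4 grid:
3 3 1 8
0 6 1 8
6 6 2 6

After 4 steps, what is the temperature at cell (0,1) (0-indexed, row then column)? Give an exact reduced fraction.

Answer: 125471/36000

Derivation:
Step 1: cell (0,1) = 13/4
Step 2: cell (0,1) = 117/40
Step 3: cell (0,1) = 511/150
Step 4: cell (0,1) = 125471/36000
Full grid after step 4:
  48109/14400 125471/36000 437033/108000 572981/129600
  336121/96000 150889/40000 497467/120000 1323983/288000
  55159/14400 284567/72000 942941/216000 597931/129600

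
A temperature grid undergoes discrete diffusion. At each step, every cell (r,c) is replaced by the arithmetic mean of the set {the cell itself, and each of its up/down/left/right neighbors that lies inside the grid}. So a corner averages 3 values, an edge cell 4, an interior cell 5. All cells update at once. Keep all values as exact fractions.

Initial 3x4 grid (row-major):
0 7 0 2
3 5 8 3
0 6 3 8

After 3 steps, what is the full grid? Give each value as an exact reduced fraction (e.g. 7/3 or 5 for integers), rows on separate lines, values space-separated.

After step 1:
  10/3 3 17/4 5/3
  2 29/5 19/5 21/4
  3 7/2 25/4 14/3
After step 2:
  25/9 983/240 763/240 67/18
  53/15 181/50 507/100 923/240
  17/6 371/80 1093/240 97/18
After step 3:
  7493/2160 24611/7200 28921/7200 3869/1080
  718/225 6287/1500 24323/6000 64897/14400
  2641/720 3129/800 35371/7200 1241/270

Answer: 7493/2160 24611/7200 28921/7200 3869/1080
718/225 6287/1500 24323/6000 64897/14400
2641/720 3129/800 35371/7200 1241/270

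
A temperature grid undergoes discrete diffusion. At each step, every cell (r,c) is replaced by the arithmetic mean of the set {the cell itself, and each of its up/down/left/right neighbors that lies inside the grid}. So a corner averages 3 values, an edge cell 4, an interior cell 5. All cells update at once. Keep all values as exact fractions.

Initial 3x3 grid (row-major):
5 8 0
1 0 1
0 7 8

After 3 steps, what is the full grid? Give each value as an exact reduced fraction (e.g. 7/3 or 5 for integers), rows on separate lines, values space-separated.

Answer: 7039/2160 44573/14400 1189/360
20999/7200 20101/6000 46573/14400
6829/2160 15641/4800 1991/540

Derivation:
After step 1:
  14/3 13/4 3
  3/2 17/5 9/4
  8/3 15/4 16/3
After step 2:
  113/36 859/240 17/6
  367/120 283/100 839/240
  95/36 303/80 34/9
After step 3:
  7039/2160 44573/14400 1189/360
  20999/7200 20101/6000 46573/14400
  6829/2160 15641/4800 1991/540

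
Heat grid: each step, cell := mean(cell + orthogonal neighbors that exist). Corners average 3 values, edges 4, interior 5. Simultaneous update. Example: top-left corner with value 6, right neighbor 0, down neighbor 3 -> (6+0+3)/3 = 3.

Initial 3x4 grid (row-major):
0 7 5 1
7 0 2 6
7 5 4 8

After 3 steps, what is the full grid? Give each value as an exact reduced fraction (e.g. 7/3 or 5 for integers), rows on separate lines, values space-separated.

Answer: 8857/2160 26611/7200 9307/2400 239/60
9977/2400 2109/500 8071/2000 6993/1600
10157/2160 31661/7200 11057/2400 93/20

Derivation:
After step 1:
  14/3 3 15/4 4
  7/2 21/5 17/5 17/4
  19/3 4 19/4 6
After step 2:
  67/18 937/240 283/80 4
  187/40 181/50 407/100 353/80
  83/18 1157/240 363/80 5
After step 3:
  8857/2160 26611/7200 9307/2400 239/60
  9977/2400 2109/500 8071/2000 6993/1600
  10157/2160 31661/7200 11057/2400 93/20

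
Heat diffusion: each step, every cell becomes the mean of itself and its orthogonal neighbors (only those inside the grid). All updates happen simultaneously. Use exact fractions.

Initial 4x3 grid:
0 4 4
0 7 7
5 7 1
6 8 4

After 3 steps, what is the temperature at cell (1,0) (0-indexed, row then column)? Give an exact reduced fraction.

Answer: 868/225

Derivation:
Step 1: cell (1,0) = 3
Step 2: cell (1,0) = 83/24
Step 3: cell (1,0) = 868/225
Full grid after step 3:
  1429/432 55387/14400 631/144
  868/225 26093/6000 1399/300
  4327/900 29983/6000 9029/1800
  11651/2160 77957/14400 11231/2160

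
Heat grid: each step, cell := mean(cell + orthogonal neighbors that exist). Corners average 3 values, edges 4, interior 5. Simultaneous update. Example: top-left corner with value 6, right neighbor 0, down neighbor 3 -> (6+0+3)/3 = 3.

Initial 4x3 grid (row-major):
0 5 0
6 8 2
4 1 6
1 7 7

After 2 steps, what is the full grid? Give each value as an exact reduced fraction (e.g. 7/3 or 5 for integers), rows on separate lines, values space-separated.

Answer: 137/36 273/80 115/36
467/120 427/100 221/60
167/40 103/25 149/30
11/3 149/30 44/9

Derivation:
After step 1:
  11/3 13/4 7/3
  9/2 22/5 4
  3 26/5 4
  4 4 20/3
After step 2:
  137/36 273/80 115/36
  467/120 427/100 221/60
  167/40 103/25 149/30
  11/3 149/30 44/9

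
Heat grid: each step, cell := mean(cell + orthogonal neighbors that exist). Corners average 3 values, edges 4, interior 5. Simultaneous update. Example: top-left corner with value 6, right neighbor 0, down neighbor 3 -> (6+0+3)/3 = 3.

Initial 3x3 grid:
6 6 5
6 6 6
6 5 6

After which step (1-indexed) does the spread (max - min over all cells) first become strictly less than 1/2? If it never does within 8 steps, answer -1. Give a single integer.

Answer: 1

Derivation:
Step 1: max=6, min=17/3, spread=1/3
  -> spread < 1/2 first at step 1
Step 2: max=71/12, min=1373/240, spread=47/240
Step 3: max=469/80, min=6179/1080, spread=61/432
Step 4: max=252367/43200, min=372163/64800, spread=511/5184
Step 5: max=15092149/2592000, min=22368911/3888000, spread=4309/62208
Step 6: max=301341901/51840000, min=1344696367/233280000, spread=36295/746496
Step 7: max=54166350941/9331200000, min=80771756099/13996800000, spread=305773/8957952
Step 8: max=3247250070527/559872000000, min=4850750488603/839808000000, spread=2575951/107495424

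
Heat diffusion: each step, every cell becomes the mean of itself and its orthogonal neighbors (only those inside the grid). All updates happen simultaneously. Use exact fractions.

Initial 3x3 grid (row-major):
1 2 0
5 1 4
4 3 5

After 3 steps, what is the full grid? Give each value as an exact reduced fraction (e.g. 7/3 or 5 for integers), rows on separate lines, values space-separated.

After step 1:
  8/3 1 2
  11/4 3 5/2
  4 13/4 4
After step 2:
  77/36 13/6 11/6
  149/48 5/2 23/8
  10/3 57/16 13/4
After step 3:
  1067/432 311/144 55/24
  1595/576 341/120 251/96
  10/3 607/192 155/48

Answer: 1067/432 311/144 55/24
1595/576 341/120 251/96
10/3 607/192 155/48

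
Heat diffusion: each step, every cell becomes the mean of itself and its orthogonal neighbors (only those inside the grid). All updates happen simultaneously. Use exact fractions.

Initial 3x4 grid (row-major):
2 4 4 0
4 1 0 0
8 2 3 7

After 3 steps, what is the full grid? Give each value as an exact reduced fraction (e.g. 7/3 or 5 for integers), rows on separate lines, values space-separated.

Answer: 3361/1080 18953/7200 14933/7200 2023/1080
5399/1600 1427/500 874/375 30611/14400
7777/2160 11639/3600 619/225 5441/2160

Derivation:
After step 1:
  10/3 11/4 2 4/3
  15/4 11/5 8/5 7/4
  14/3 7/2 3 10/3
After step 2:
  59/18 617/240 461/240 61/36
  279/80 69/25 211/100 481/240
  143/36 401/120 343/120 97/36
After step 3:
  3361/1080 18953/7200 14933/7200 2023/1080
  5399/1600 1427/500 874/375 30611/14400
  7777/2160 11639/3600 619/225 5441/2160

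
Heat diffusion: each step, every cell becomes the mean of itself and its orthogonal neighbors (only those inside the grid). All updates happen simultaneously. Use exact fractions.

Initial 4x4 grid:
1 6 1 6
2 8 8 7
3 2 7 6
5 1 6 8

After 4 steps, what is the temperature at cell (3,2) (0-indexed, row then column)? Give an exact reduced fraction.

Answer: 574793/108000

Derivation:
Step 1: cell (3,2) = 11/2
Step 2: cell (3,2) = 161/30
Step 3: cell (3,2) = 19391/3600
Step 4: cell (3,2) = 574793/108000
Full grid after step 4:
  9623/2400 64757/14400 44563/8640 90733/16200
  1587/400 54389/12000 60379/11250 251549/43200
  2779/720 134719/30000 974719/180000 1290961/216000
  41147/10800 31679/7200 574793/108000 382297/64800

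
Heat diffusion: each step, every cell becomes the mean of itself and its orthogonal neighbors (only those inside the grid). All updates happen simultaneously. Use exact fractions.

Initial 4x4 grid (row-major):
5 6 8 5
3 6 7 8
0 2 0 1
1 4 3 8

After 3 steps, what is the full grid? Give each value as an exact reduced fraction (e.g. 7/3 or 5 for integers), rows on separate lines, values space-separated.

After step 1:
  14/3 25/4 13/2 7
  7/2 24/5 29/5 21/4
  3/2 12/5 13/5 17/4
  5/3 5/2 15/4 4
After step 2:
  173/36 1333/240 511/80 25/4
  217/60 91/20 499/100 223/40
  34/15 69/25 94/25 161/40
  17/9 619/240 257/80 4
After step 3:
  10063/2160 7667/1440 13909/2400 1457/240
  2743/720 5153/1200 2021/400 521/100
  9479/3600 19099/6000 7499/2000 217/50
  4849/2160 18793/7200 8131/2400 899/240

Answer: 10063/2160 7667/1440 13909/2400 1457/240
2743/720 5153/1200 2021/400 521/100
9479/3600 19099/6000 7499/2000 217/50
4849/2160 18793/7200 8131/2400 899/240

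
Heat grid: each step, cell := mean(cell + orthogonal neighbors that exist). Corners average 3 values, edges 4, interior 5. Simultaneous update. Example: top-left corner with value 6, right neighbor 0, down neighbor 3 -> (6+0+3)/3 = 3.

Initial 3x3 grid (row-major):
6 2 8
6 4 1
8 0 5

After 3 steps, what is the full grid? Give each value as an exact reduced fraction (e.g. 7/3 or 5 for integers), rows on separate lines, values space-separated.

Answer: 616/135 8129/1800 4163/1080
17233/3600 7803/2000 28141/7200
9241/2160 59057/14400 2437/720

Derivation:
After step 1:
  14/3 5 11/3
  6 13/5 9/2
  14/3 17/4 2
After step 2:
  47/9 239/60 79/18
  269/60 447/100 383/120
  179/36 811/240 43/12
After step 3:
  616/135 8129/1800 4163/1080
  17233/3600 7803/2000 28141/7200
  9241/2160 59057/14400 2437/720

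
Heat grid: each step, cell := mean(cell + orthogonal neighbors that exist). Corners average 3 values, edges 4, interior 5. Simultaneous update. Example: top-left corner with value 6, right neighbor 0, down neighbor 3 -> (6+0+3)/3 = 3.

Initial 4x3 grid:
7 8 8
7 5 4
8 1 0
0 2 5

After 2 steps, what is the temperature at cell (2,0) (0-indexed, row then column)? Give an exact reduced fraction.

Step 1: cell (2,0) = 4
Step 2: cell (2,0) = 1037/240
Full grid after step 2:
  253/36 13/2 215/36
  277/48 131/25 221/48
  1037/240 167/50 737/240
  28/9 163/60 41/18

Answer: 1037/240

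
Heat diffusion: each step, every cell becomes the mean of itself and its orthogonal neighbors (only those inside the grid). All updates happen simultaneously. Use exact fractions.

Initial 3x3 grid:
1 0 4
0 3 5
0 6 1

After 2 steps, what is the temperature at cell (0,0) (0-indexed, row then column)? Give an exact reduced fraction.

Answer: 10/9

Derivation:
Step 1: cell (0,0) = 1/3
Step 2: cell (0,0) = 10/9
Full grid after step 2:
  10/9 61/30 11/4
  23/15 231/100 261/80
  11/6 113/40 13/4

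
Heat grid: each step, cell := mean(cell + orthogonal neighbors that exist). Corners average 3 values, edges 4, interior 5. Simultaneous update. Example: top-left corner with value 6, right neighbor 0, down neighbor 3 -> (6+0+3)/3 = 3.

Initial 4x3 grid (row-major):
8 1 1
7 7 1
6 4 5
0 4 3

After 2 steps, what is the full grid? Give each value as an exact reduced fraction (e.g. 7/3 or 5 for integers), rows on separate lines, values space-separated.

After step 1:
  16/3 17/4 1
  7 4 7/2
  17/4 26/5 13/4
  10/3 11/4 4
After step 2:
  199/36 175/48 35/12
  247/48 479/100 47/16
  1187/240 389/100 319/80
  31/9 917/240 10/3

Answer: 199/36 175/48 35/12
247/48 479/100 47/16
1187/240 389/100 319/80
31/9 917/240 10/3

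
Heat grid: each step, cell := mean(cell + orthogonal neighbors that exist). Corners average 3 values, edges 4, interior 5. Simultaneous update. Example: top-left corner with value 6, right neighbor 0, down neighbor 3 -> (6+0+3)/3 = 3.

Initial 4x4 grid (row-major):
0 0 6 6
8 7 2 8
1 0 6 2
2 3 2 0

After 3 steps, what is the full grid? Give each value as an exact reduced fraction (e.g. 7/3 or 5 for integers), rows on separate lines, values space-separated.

After step 1:
  8/3 13/4 7/2 20/3
  4 17/5 29/5 9/2
  11/4 17/5 12/5 4
  2 7/4 11/4 4/3
After step 2:
  119/36 769/240 1153/240 44/9
  769/240 397/100 98/25 629/120
  243/80 137/50 367/100 367/120
  13/6 99/40 247/120 97/36
After step 3:
  3497/1080 27511/7200 30271/7200 10753/2160
  24331/7200 10223/3000 25927/6000 7699/1800
  6689/2400 6357/2000 2317/750 6599/1800
  1843/720 59/25 613/225 703/270

Answer: 3497/1080 27511/7200 30271/7200 10753/2160
24331/7200 10223/3000 25927/6000 7699/1800
6689/2400 6357/2000 2317/750 6599/1800
1843/720 59/25 613/225 703/270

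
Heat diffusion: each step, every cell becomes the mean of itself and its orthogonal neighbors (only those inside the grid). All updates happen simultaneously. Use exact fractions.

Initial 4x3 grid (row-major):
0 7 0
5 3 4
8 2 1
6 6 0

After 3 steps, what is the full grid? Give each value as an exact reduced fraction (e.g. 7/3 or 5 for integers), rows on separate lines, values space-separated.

Answer: 2749/720 23677/7200 6637/2160
9709/2400 10763/3000 20677/7200
32797/7200 3741/1000 21047/7200
2051/432 9319/2400 1321/432

Derivation:
After step 1:
  4 5/2 11/3
  4 21/5 2
  21/4 4 7/4
  20/3 7/2 7/3
After step 2:
  7/2 431/120 49/18
  349/80 167/50 697/240
  239/48 187/50 121/48
  185/36 33/8 91/36
After step 3:
  2749/720 23677/7200 6637/2160
  9709/2400 10763/3000 20677/7200
  32797/7200 3741/1000 21047/7200
  2051/432 9319/2400 1321/432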